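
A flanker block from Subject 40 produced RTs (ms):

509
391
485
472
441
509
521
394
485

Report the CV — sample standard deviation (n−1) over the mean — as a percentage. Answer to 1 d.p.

10.4%

n = 9, Σ = 4207, M = 467.4444
Σ(x−M)² = 18896.222; s = √(18896.222/8) = 48.6007
CV = 48.6007 / 467.4444 = 0.10397 = 10.397%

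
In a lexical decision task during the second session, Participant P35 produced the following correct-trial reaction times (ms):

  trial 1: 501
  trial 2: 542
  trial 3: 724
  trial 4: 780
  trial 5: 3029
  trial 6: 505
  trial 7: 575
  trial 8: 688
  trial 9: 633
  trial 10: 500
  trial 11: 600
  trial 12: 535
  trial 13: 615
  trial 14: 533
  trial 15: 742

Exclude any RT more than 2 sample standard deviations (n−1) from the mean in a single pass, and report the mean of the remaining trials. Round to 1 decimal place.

605.2 ms

n = 15, ΣRT = 11502, M = 766.800
Σ(x−M)² = 5601234.40; s = √(5601234.40/14) = 632.525
Cutoffs: 766.800 ± 2·632.525 → [-498.3, 2031.9]
Outside: 3029 → excluded.
Retained (n=14): Σ = 8473, mean = 8473/14 = 605.214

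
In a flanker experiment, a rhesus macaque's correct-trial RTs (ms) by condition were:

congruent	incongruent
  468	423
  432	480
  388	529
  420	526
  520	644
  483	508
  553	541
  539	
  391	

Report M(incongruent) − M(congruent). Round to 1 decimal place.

M(congruent) = 4194/9 = 466.000
M(incongruent) = 3651/7 = 521.571
Difference = 521.571 − 466.000 = 55.571 ms

55.6 ms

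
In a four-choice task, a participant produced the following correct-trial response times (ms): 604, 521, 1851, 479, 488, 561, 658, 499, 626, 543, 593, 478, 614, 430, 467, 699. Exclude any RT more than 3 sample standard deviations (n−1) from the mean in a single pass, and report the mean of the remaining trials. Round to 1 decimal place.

550.7 ms

n = 16, ΣRT = 10111, M = 631.938
Σ(x−M)² = 1672652.94; s = √(1672652.94/15) = 333.931
Cutoffs: 631.938 ± 3·333.931 → [-369.9, 1633.7]
Outside: 1851 → excluded.
Retained (n=15): Σ = 8260, mean = 8260/15 = 550.667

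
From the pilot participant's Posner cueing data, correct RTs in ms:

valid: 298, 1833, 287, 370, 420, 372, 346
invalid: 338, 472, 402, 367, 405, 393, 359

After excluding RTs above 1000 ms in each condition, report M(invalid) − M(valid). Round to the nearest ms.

42 ms

valid: exclude 1833
M(valid) = 2093/6 = 348.833
M(invalid) = 2736/7 = 390.857
Difference = 390.857 − 348.833 = 42.024 ms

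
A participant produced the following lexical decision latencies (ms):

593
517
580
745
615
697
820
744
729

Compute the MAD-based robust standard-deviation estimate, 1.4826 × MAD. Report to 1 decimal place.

Sorted: 517, 580, 593, 615, 697, 729, 744, 745, 820 → median = 697
|x − 697| sorted: 0, 32, 47, 48, 82, 104, 117, 123, 180 → MAD = 82
Robust SD ≈ 1.4826 × 82 = 121.573

121.6 ms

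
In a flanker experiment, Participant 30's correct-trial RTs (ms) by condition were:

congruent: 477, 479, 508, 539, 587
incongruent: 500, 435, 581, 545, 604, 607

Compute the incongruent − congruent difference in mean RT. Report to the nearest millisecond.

27 ms

M(congruent) = 2590/5 = 518.000
M(incongruent) = 3272/6 = 545.333
Difference = 545.333 − 518.000 = 27.333 ms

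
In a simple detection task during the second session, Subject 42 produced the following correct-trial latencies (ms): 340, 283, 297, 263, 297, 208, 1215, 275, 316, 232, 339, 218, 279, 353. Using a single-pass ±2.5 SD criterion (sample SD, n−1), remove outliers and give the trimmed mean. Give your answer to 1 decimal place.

n = 14, ΣRT = 4915, M = 351.071
Σ(x−M)² = 829448.93; s = √(829448.93/13) = 252.594
Cutoffs: 351.071 ± 2.5·252.594 → [-280.4, 982.6]
Outside: 1215 → excluded.
Retained (n=13): Σ = 3700, mean = 3700/13 = 284.615

284.6 ms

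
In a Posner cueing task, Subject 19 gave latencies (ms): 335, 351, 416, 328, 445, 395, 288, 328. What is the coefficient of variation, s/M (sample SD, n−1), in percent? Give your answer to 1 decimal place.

14.6%

n = 8, Σ = 2886, M = 360.7500
Σ(x−M)² = 19519.500; s = √(19519.500/7) = 52.8062
CV = 52.8062 / 360.7500 = 0.14638 = 14.638%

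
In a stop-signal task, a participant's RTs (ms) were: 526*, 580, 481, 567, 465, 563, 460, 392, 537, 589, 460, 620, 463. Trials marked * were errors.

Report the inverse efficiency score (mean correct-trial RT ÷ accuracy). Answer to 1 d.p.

Correct trials (n=12): 580, 481, 567, 465, 563, 460, 392, 537, 589, 460, 620, 463
Mean correct RT = 6177/12 = 514.7500 ms
Proportion correct = 12/13
IES = 514.7500 / (12/13) = 557.646 ms

557.6 ms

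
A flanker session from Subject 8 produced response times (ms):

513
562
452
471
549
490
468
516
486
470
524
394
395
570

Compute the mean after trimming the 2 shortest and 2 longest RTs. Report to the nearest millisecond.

494 ms

Sorted: 394, 395, 452, 468, 470, 471, 486, 490, 513, 516, 524, 549, 562, 570
Drop lowest 2 (394, 395) and highest 2 (562, 570)
Remaining (n=10): Σ = 4939, mean = 4939/10 = 493.900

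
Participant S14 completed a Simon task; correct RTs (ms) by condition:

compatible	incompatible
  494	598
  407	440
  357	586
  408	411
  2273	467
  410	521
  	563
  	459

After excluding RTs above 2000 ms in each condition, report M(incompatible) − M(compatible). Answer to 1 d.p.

compatible: exclude 2273
M(compatible) = 2076/5 = 415.200
M(incompatible) = 4045/8 = 505.625
Difference = 505.625 − 415.200 = 90.425 ms

90.4 ms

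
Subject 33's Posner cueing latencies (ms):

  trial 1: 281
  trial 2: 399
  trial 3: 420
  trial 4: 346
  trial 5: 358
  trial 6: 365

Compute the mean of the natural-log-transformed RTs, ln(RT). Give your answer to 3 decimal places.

ln(RT): 5.6384, 5.9890, 6.0403, 5.8464, 5.8805, 5.8999
Σ ln(RT) = 35.2944
Mean = 35.2944/6 = 5.88241

5.882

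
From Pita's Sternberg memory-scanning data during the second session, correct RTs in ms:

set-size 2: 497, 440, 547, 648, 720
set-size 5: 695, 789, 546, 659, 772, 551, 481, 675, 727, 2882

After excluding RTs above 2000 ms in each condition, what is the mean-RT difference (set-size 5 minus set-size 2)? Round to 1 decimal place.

84.6 ms

set-size 5: exclude 2882
M(set-size 2) = 2852/5 = 570.400
M(set-size 5) = 5895/9 = 655.000
Difference = 655.000 − 570.400 = 84.600 ms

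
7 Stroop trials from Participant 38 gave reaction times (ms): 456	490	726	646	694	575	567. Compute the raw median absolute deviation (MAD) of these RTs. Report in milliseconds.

85 ms

Sorted: 456, 490, 567, 575, 646, 694, 726 → median = 575
|x − 575|: 119, 85, 151, 71, 119, 0, 8
Sorted deviations: 0, 8, 71, 85, 119, 119, 151 → MAD = 85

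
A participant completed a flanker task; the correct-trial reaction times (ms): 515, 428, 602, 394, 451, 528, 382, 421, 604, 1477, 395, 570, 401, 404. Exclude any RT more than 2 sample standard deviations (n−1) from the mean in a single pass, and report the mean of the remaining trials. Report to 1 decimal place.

468.8 ms

n = 14, ΣRT = 7572, M = 540.857
Σ(x−M)² = 1027315.71; s = √(1027315.71/13) = 281.113
Cutoffs: 540.857 ± 2·281.113 → [-21.4, 1103.1]
Outside: 1477 → excluded.
Retained (n=13): Σ = 6095, mean = 6095/13 = 468.846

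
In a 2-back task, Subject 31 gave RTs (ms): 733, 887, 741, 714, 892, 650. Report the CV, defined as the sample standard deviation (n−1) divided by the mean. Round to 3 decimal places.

0.128

n = 6, Σ = 4617, M = 769.5000
Σ(x−M)² = 48317.500; s = √(48317.500/5) = 98.3031
CV = 98.3031 / 769.5000 = 0.12775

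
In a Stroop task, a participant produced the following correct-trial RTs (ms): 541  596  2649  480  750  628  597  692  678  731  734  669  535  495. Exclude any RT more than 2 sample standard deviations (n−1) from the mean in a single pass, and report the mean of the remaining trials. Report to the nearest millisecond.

625 ms

n = 14, ΣRT = 10775, M = 769.643
Σ(x−M)² = 3906365.21; s = √(3906365.21/13) = 548.169
Cutoffs: 769.643 ± 2·548.169 → [-326.7, 1866.0]
Outside: 2649 → excluded.
Retained (n=13): Σ = 8126, mean = 8126/13 = 625.077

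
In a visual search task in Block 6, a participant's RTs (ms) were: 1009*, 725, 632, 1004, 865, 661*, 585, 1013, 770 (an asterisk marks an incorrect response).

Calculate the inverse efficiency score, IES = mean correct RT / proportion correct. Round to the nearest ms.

1027 ms

Correct trials (n=7): 725, 632, 1004, 865, 585, 1013, 770
Mean correct RT = 5594/7 = 799.1429 ms
Proportion correct = 7/9
IES = 799.1429 / (7/9) = 1027.469 ms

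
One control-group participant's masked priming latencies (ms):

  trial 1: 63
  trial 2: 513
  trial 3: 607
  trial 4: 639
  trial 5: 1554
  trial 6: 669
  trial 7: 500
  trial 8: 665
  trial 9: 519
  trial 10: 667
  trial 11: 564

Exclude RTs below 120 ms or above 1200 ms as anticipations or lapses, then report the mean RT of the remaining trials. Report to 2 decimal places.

Excluded: 63, 1554
Retained (n=9): Σ = 5343
Mean = 5343/9 = 593.6667

593.67 ms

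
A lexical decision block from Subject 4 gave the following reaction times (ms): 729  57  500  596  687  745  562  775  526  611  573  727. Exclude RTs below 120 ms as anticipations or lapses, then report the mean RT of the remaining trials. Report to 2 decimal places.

639.18 ms

Excluded: 57
Retained (n=11): Σ = 7031
Mean = 7031/11 = 639.1818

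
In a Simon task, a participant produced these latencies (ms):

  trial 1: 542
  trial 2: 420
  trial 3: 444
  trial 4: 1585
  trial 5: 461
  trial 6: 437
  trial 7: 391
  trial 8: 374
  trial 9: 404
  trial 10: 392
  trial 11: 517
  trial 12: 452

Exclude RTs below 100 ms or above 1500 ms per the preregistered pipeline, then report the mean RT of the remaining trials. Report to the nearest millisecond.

439 ms

Excluded: 1585
Retained (n=11): Σ = 4834
Mean = 4834/11 = 439.4545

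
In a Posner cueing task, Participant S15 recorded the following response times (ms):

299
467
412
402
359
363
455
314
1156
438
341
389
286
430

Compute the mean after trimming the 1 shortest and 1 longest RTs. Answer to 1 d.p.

Sorted: 286, 299, 314, 341, 359, 363, 389, 402, 412, 430, 438, 455, 467, 1156
Drop lowest 1 (286) and highest 1 (1156)
Remaining (n=12): Σ = 4669, mean = 4669/12 = 389.083

389.1 ms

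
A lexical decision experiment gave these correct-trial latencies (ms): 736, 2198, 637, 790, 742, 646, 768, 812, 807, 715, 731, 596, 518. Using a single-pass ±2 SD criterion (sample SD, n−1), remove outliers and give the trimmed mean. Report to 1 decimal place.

n = 13, ΣRT = 10696, M = 822.769
Σ(x−M)² = 2139852.31; s = √(2139852.31/12) = 422.281
Cutoffs: 822.769 ± 2·422.281 → [-21.8, 1667.3]
Outside: 2198 → excluded.
Retained (n=12): Σ = 8498, mean = 8498/12 = 708.167

708.2 ms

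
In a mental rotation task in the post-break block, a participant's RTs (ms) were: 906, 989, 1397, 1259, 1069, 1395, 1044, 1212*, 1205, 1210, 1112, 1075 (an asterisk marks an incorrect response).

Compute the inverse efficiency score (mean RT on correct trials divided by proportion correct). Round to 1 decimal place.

Correct trials (n=11): 906, 989, 1397, 1259, 1069, 1395, 1044, 1205, 1210, 1112, 1075
Mean correct RT = 12661/11 = 1151.0000 ms
Proportion correct = 11/12
IES = 1151.0000 / (11/12) = 1255.636 ms

1255.6 ms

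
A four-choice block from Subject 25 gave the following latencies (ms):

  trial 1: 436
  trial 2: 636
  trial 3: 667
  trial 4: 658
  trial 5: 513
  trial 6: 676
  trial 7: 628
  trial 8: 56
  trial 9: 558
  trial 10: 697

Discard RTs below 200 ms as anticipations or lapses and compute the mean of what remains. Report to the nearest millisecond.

608 ms

Excluded: 56
Retained (n=9): Σ = 5469
Mean = 5469/9 = 607.6667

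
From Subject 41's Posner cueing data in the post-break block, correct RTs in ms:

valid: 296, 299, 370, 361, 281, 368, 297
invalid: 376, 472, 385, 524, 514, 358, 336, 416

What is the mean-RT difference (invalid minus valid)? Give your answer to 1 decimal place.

98.1 ms

M(valid) = 2272/7 = 324.571
M(invalid) = 3381/8 = 422.625
Difference = 422.625 − 324.571 = 98.054 ms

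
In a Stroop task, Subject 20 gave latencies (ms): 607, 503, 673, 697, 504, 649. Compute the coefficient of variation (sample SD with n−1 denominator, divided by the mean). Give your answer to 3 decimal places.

n = 6, Σ = 3633, M = 605.5000
Σ(x−M)² = 35631.500; s = √(35631.500/5) = 84.4174
CV = 84.4174 / 605.5000 = 0.13942

0.139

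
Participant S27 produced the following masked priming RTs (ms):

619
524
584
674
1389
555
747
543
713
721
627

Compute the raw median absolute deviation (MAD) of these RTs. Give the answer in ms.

84 ms

Sorted: 524, 543, 555, 584, 619, 627, 674, 713, 721, 747, 1389 → median = 627
|x − 627|: 8, 103, 43, 47, 762, 72, 120, 84, 86, 94, 0
Sorted deviations: 0, 8, 43, 47, 72, 84, 86, 94, 103, 120, 762 → MAD = 84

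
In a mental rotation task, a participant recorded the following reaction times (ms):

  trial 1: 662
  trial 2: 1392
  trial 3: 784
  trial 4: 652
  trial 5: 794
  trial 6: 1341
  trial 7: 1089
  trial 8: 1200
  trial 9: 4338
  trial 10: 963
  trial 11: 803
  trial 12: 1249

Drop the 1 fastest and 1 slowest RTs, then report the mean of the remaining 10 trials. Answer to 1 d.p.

1027.7 ms

Sorted: 652, 662, 784, 794, 803, 963, 1089, 1200, 1249, 1341, 1392, 4338
Drop lowest 1 (652) and highest 1 (4338)
Remaining (n=10): Σ = 10277, mean = 10277/10 = 1027.700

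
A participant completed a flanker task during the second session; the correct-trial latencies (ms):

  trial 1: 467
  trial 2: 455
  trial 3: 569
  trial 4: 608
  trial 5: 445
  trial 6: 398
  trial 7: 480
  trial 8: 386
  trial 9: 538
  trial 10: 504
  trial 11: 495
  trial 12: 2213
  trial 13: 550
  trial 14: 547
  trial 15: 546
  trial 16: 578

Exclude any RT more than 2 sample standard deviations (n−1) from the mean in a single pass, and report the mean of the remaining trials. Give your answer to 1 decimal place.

504.4 ms

n = 16, ΣRT = 9779, M = 611.188
Σ(x−M)² = 2797324.44; s = √(2797324.44/15) = 431.843
Cutoffs: 611.188 ± 2·431.843 → [-252.5, 1474.9]
Outside: 2213 → excluded.
Retained (n=15): Σ = 7566, mean = 7566/15 = 504.400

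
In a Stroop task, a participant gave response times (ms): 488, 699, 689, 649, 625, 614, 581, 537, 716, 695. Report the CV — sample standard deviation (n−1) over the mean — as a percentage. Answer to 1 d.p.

12.0%

n = 10, Σ = 6293, M = 629.3000
Σ(x−M)² = 51714.100; s = √(51714.100/9) = 75.8024
CV = 75.8024 / 629.3000 = 0.12046 = 12.046%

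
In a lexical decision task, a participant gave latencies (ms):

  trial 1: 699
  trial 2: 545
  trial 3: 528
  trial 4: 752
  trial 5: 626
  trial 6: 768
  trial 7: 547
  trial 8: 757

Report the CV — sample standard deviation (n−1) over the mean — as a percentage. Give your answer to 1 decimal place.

n = 8, Σ = 5222, M = 652.7500
Σ(x−M)² = 75211.500; s = √(75211.500/7) = 103.6557
CV = 103.6557 / 652.7500 = 0.15880 = 15.880%

15.9%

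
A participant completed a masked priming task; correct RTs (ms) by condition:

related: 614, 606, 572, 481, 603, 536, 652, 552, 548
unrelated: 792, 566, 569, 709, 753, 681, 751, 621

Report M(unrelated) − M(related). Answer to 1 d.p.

106.5 ms

M(related) = 5164/9 = 573.778
M(unrelated) = 5442/8 = 680.250
Difference = 680.250 − 573.778 = 106.472 ms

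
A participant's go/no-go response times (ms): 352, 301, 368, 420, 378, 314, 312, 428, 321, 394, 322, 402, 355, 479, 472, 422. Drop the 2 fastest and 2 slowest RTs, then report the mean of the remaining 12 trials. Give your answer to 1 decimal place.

373.0 ms

Sorted: 301, 312, 314, 321, 322, 352, 355, 368, 378, 394, 402, 420, 422, 428, 472, 479
Drop lowest 2 (301, 312) and highest 2 (472, 479)
Remaining (n=12): Σ = 4476, mean = 4476/12 = 373.000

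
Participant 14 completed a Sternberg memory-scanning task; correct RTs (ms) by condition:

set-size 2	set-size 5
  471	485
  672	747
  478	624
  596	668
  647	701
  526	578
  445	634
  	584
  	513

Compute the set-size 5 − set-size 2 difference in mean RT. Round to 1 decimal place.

67.0 ms

M(set-size 2) = 3835/7 = 547.857
M(set-size 5) = 5534/9 = 614.889
Difference = 614.889 − 547.857 = 67.032 ms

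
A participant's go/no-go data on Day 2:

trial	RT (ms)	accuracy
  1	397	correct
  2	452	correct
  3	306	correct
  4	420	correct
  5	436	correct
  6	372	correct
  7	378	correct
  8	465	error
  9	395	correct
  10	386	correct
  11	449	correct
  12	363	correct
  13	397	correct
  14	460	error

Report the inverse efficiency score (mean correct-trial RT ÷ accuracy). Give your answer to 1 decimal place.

Correct trials (n=12): 397, 452, 306, 420, 436, 372, 378, 395, 386, 449, 363, 397
Mean correct RT = 4751/12 = 395.9167 ms
Proportion correct = 12/14
IES = 395.9167 / (12/14) = 461.903 ms

461.9 ms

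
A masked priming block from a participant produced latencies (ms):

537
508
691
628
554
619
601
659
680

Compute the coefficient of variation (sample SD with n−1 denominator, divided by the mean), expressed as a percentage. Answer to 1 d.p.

10.6%

n = 9, Σ = 5477, M = 608.5556
Σ(x−M)² = 33198.222; s = √(33198.222/8) = 64.4188
CV = 64.4188 / 608.5556 = 0.10586 = 10.586%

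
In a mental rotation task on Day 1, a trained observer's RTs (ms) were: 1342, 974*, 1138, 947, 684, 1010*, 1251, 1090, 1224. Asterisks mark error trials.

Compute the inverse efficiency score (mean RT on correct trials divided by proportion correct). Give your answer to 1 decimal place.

Correct trials (n=7): 1342, 1138, 947, 684, 1251, 1090, 1224
Mean correct RT = 7676/7 = 1096.5714 ms
Proportion correct = 7/9
IES = 1096.5714 / (7/9) = 1409.878 ms

1409.9 ms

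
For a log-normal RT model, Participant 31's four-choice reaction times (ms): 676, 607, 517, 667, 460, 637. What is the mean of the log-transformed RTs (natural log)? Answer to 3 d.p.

ln(RT): 6.5162, 6.4085, 6.2480, 6.5028, 6.1312, 6.4568
Σ ln(RT) = 38.2636
Mean = 38.2636/6 = 6.37726

6.377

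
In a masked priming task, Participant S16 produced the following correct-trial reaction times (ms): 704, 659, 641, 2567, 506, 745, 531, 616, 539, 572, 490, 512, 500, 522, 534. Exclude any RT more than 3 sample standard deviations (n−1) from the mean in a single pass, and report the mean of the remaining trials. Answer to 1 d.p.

576.5 ms

n = 15, ΣRT = 10638, M = 709.200
Σ(x−M)² = 3785864.40; s = √(3785864.40/14) = 520.018
Cutoffs: 709.200 ± 3·520.018 → [-850.9, 2269.3]
Outside: 2567 → excluded.
Retained (n=14): Σ = 8071, mean = 8071/14 = 576.500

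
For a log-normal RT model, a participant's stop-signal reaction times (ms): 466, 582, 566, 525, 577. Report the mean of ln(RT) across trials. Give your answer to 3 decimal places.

6.294

ln(RT): 6.1442, 6.3665, 6.3386, 6.2634, 6.3578
Σ ln(RT) = 31.4705
Mean = 31.4705/5 = 6.29410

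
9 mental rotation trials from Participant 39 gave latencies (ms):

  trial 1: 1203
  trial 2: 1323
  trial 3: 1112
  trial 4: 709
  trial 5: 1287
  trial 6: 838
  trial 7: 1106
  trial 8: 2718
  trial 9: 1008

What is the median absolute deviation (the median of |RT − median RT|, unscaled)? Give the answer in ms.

175 ms

Sorted: 709, 838, 1008, 1106, 1112, 1203, 1287, 1323, 2718 → median = 1112
|x − 1112|: 91, 211, 0, 403, 175, 274, 6, 1606, 104
Sorted deviations: 0, 6, 91, 104, 175, 211, 274, 403, 1606 → MAD = 175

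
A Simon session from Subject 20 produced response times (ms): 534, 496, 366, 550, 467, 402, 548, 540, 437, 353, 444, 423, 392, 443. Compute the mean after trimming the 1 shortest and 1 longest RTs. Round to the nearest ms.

Sorted: 353, 366, 392, 402, 423, 437, 443, 444, 467, 496, 534, 540, 548, 550
Drop lowest 1 (353) and highest 1 (550)
Remaining (n=12): Σ = 5492, mean = 5492/12 = 457.667

458 ms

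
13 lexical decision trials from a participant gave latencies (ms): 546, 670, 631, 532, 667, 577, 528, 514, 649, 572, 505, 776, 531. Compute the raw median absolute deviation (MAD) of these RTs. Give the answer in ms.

58 ms

Sorted: 505, 514, 528, 531, 532, 546, 572, 577, 631, 649, 667, 670, 776 → median = 572
|x − 572|: 26, 98, 59, 40, 95, 5, 44, 58, 77, 0, 67, 204, 41
Sorted deviations: 0, 5, 26, 40, 41, 44, 58, 59, 67, 77, 95, 98, 204 → MAD = 58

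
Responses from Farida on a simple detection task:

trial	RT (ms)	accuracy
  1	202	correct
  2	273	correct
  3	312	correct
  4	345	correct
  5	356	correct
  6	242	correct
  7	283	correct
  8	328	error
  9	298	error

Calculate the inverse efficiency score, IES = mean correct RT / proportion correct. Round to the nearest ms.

370 ms

Correct trials (n=7): 202, 273, 312, 345, 356, 242, 283
Mean correct RT = 2013/7 = 287.5714 ms
Proportion correct = 7/9
IES = 287.5714 / (7/9) = 369.735 ms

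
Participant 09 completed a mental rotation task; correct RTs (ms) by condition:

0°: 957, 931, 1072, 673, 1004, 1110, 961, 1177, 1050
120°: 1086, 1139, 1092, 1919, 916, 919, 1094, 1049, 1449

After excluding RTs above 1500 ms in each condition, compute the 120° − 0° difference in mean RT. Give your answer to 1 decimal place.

100.2 ms

120°: exclude 1919
M(0°) = 8935/9 = 992.778
M(120°) = 8744/8 = 1093.000
Difference = 1093.000 − 992.778 = 100.222 ms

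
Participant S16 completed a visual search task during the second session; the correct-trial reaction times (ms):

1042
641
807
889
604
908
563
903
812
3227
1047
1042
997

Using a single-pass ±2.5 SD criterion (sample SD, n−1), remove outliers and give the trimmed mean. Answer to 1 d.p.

n = 13, ΣRT = 13482, M = 1037.077
Σ(x−M)² = 5526856.92; s = √(5526856.92/12) = 678.654
Cutoffs: 1037.077 ± 2.5·678.654 → [-659.6, 2733.7]
Outside: 3227 → excluded.
Retained (n=12): Σ = 10255, mean = 10255/12 = 854.583

854.6 ms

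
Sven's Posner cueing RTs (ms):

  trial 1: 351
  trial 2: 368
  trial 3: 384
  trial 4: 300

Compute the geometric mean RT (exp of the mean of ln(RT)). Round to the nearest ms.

349 ms

ln(RT): 5.8608, 5.9081, 5.9506, 5.7038
Mean ln(RT) = 23.4233/4 = 5.85582
Geometric mean = exp(5.85582) = 349.26 ms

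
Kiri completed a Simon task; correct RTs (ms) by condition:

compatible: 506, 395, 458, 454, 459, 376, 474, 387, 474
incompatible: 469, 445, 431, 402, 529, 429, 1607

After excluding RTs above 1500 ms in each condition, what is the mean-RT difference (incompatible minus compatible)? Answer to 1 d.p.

8.3 ms

incompatible: exclude 1607
M(compatible) = 3983/9 = 442.556
M(incompatible) = 2705/6 = 450.833
Difference = 450.833 − 442.556 = 8.278 ms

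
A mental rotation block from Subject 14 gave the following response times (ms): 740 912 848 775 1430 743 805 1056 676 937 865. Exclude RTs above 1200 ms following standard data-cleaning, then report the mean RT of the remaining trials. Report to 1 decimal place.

835.7 ms

Excluded: 1430
Retained (n=10): Σ = 8357
Mean = 8357/10 = 835.7000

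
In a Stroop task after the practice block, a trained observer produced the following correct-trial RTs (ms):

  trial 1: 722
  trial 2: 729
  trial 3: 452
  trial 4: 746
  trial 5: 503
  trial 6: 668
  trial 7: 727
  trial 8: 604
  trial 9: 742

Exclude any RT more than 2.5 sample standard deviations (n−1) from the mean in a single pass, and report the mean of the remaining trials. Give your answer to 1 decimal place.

n = 9, ΣRT = 5893, M = 654.778
Σ(x−M)² = 98081.56; s = √(98081.56/8) = 110.726
Cutoffs: 654.778 ± 2.5·110.726 → [378.0, 931.6]
No RTs fall outside the cutoffs; all 9 retained. Mean = 5893/9 = 654.778

654.8 ms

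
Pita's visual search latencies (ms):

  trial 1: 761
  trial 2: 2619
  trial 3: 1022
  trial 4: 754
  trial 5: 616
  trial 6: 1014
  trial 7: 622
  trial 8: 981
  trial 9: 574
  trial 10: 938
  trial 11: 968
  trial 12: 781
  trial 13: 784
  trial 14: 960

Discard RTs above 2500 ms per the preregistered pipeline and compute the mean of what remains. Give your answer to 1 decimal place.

Excluded: 2619
Retained (n=13): Σ = 10775
Mean = 10775/13 = 828.8462

828.8 ms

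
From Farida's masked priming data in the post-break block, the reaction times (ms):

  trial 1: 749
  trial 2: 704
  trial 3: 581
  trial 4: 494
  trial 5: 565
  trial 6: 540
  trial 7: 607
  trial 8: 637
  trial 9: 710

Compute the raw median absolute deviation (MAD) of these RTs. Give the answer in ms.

67 ms

Sorted: 494, 540, 565, 581, 607, 637, 704, 710, 749 → median = 607
|x − 607|: 142, 97, 26, 113, 42, 67, 0, 30, 103
Sorted deviations: 0, 26, 30, 42, 67, 97, 103, 113, 142 → MAD = 67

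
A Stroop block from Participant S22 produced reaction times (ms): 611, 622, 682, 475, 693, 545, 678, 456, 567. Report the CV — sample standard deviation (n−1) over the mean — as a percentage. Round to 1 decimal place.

14.9%

n = 9, Σ = 5329, M = 592.1111
Σ(x−M)² = 61976.889; s = √(61976.889/8) = 88.0177
CV = 88.0177 / 592.1111 = 0.14865 = 14.865%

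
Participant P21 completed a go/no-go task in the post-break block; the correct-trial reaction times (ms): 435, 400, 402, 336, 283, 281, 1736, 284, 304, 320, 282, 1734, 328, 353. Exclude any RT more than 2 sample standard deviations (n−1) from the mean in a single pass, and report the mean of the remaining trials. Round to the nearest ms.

n = 14, ΣRT = 7478, M = 534.143
Σ(x−M)² = 3396095.71; s = √(3396095.71/13) = 511.115
Cutoffs: 534.143 ± 2·511.115 → [-488.1, 1556.4]
Outside: 1734, 1736 → excluded.
Retained (n=12): Σ = 4008, mean = 4008/12 = 334.000

334 ms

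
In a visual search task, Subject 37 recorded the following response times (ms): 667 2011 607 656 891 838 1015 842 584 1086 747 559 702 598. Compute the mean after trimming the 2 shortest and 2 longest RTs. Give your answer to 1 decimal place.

756.3 ms

Sorted: 559, 584, 598, 607, 656, 667, 702, 747, 838, 842, 891, 1015, 1086, 2011
Drop lowest 2 (559, 584) and highest 2 (1086, 2011)
Remaining (n=10): Σ = 7563, mean = 7563/10 = 756.300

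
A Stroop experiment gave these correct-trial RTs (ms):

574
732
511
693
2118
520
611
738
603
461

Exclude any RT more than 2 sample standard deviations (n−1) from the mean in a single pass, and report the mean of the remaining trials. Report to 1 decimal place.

n = 10, ΣRT = 7561, M = 756.100
Σ(x−M)² = 2140216.90; s = √(2140216.90/9) = 487.649
Cutoffs: 756.100 ± 2·487.649 → [-219.2, 1731.4]
Outside: 2118 → excluded.
Retained (n=9): Σ = 5443, mean = 5443/9 = 604.778

604.8 ms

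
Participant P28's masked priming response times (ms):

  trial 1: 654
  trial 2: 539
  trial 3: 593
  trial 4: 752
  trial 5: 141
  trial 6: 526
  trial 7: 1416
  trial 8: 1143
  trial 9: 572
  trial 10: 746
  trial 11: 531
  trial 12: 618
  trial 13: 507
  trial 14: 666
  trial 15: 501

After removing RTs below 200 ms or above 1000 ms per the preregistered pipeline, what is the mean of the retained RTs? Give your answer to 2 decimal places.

Excluded: 141, 1143, 1416
Retained (n=12): Σ = 7205
Mean = 7205/12 = 600.4167

600.42 ms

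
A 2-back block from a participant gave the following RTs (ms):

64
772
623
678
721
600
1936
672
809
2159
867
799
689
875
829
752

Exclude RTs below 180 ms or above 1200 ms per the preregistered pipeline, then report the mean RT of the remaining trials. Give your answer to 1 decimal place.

745.1 ms

Excluded: 64, 1936, 2159
Retained (n=13): Σ = 9686
Mean = 9686/13 = 745.0769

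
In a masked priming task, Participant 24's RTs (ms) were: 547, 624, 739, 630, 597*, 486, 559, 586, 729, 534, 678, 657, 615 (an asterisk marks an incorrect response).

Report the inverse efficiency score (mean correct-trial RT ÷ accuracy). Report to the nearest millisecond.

Correct trials (n=12): 547, 624, 739, 630, 486, 559, 586, 729, 534, 678, 657, 615
Mean correct RT = 7384/12 = 615.3333 ms
Proportion correct = 12/13
IES = 615.3333 / (12/13) = 666.611 ms

667 ms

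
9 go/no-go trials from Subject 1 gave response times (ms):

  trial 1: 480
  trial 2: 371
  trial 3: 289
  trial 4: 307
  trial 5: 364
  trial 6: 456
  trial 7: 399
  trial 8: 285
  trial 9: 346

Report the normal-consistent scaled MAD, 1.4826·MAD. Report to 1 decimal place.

Sorted: 285, 289, 307, 346, 364, 371, 399, 456, 480 → median = 364
|x − 364| sorted: 0, 7, 18, 35, 57, 75, 79, 92, 116 → MAD = 57
Robust SD ≈ 1.4826 × 57 = 84.508

84.5 ms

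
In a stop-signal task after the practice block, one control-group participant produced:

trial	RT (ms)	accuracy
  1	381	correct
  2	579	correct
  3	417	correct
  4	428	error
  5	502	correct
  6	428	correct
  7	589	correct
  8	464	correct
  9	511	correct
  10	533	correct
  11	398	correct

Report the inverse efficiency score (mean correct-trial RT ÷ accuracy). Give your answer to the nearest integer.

528 ms

Correct trials (n=10): 381, 579, 417, 502, 428, 589, 464, 511, 533, 398
Mean correct RT = 4802/10 = 480.2000 ms
Proportion correct = 10/11
IES = 480.2000 / (10/11) = 528.220 ms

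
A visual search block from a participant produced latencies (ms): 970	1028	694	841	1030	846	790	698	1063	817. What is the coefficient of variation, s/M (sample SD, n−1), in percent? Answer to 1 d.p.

15.6%

n = 10, Σ = 8777, M = 877.7000
Σ(x−M)² = 168406.100; s = √(168406.100/9) = 136.7910
CV = 136.7910 / 877.7000 = 0.15585 = 15.585%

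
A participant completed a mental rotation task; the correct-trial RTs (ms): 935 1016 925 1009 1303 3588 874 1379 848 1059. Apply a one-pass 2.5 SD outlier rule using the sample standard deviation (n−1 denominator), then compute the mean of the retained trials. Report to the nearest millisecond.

1039 ms

n = 10, ΣRT = 12936, M = 1293.600
Σ(x−M)² = 6123832.40; s = √(6123832.40/9) = 824.879
Cutoffs: 1293.600 ± 2.5·824.879 → [-768.6, 3355.8]
Outside: 3588 → excluded.
Retained (n=9): Σ = 9348, mean = 9348/9 = 1038.667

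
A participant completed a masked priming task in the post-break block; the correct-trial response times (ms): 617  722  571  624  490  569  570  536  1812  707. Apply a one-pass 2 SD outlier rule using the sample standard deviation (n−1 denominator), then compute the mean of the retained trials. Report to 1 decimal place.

600.7 ms

n = 10, ΣRT = 7218, M = 721.800
Σ(x−M)² = 1366687.60; s = √(1366687.60/9) = 389.685
Cutoffs: 721.800 ± 2·389.685 → [-57.6, 1501.2]
Outside: 1812 → excluded.
Retained (n=9): Σ = 5406, mean = 5406/9 = 600.667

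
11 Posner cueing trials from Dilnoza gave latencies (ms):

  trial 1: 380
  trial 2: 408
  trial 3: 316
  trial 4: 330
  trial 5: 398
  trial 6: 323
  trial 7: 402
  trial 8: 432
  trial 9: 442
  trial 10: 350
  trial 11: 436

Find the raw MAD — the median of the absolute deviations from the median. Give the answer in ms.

Sorted: 316, 323, 330, 350, 380, 398, 402, 408, 432, 436, 442 → median = 398
|x − 398|: 18, 10, 82, 68, 0, 75, 4, 34, 44, 48, 38
Sorted deviations: 0, 4, 10, 18, 34, 38, 44, 48, 68, 75, 82 → MAD = 38

38 ms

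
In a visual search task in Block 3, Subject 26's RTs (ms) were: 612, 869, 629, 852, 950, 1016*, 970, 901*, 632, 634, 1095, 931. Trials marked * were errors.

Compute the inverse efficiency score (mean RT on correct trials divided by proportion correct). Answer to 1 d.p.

980.9 ms

Correct trials (n=10): 612, 869, 629, 852, 950, 970, 632, 634, 1095, 931
Mean correct RT = 8174/10 = 817.4000 ms
Proportion correct = 10/12
IES = 817.4000 / (10/12) = 980.880 ms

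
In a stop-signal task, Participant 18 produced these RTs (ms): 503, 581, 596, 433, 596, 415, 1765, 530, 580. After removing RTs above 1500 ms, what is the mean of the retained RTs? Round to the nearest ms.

529 ms

Excluded: 1765
Retained (n=8): Σ = 4234
Mean = 4234/8 = 529.2500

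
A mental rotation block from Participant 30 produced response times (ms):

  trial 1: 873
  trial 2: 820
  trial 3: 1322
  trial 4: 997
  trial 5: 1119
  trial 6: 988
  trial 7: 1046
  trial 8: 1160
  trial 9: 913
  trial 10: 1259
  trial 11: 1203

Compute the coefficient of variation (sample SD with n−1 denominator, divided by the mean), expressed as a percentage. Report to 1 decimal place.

15.3%

n = 11, Σ = 11700, M = 1063.6364
Σ(x−M)² = 265556.545; s = √(265556.545/10) = 162.9591
CV = 162.9591 / 1063.6364 = 0.15321 = 15.321%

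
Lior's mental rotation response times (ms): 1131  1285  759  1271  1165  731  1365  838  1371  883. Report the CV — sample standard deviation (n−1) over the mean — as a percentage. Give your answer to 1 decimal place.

23.4%

n = 10, Σ = 10799, M = 1079.9000
Σ(x−M)² = 576452.900; s = √(576452.900/9) = 253.0817
CV = 253.0817 / 1079.9000 = 0.23436 = 23.436%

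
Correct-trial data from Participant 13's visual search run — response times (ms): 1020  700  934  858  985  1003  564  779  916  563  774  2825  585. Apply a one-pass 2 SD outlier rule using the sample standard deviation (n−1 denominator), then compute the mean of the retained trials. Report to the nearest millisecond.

807 ms

n = 13, ΣRT = 12506, M = 962.000
Σ(x−M)² = 4087270.00; s = √(4087270.00/12) = 583.614
Cutoffs: 962.000 ± 2·583.614 → [-205.2, 2129.2]
Outside: 2825 → excluded.
Retained (n=12): Σ = 9681, mean = 9681/12 = 806.750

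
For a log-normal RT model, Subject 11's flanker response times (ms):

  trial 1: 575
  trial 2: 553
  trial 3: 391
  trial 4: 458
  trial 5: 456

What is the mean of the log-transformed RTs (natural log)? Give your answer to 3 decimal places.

ln(RT): 6.3544, 6.3154, 5.9687, 6.1269, 6.1225
Σ ln(RT) = 30.8878
Mean = 30.8878/5 = 6.17756

6.178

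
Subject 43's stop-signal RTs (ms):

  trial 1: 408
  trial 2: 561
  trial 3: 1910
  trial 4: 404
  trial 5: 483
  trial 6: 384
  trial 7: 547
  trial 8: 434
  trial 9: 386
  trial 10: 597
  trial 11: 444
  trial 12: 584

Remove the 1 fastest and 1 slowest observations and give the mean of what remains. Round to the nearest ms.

Sorted: 384, 386, 404, 408, 434, 444, 483, 547, 561, 584, 597, 1910
Drop lowest 1 (384) and highest 1 (1910)
Remaining (n=10): Σ = 4848, mean = 4848/10 = 484.800

485 ms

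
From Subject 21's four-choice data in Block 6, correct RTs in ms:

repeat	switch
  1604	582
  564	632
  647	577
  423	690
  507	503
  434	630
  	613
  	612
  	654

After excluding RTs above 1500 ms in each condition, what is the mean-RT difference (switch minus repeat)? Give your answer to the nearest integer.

95 ms

repeat: exclude 1604
M(repeat) = 2575/5 = 515.000
M(switch) = 5493/9 = 610.333
Difference = 610.333 − 515.000 = 95.333 ms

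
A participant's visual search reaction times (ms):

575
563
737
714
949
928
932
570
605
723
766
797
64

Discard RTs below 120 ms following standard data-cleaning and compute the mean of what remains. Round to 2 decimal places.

Excluded: 64
Retained (n=12): Σ = 8859
Mean = 8859/12 = 738.2500

738.25 ms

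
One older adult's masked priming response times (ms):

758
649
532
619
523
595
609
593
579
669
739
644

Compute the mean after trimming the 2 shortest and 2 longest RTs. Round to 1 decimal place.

619.6 ms

Sorted: 523, 532, 579, 593, 595, 609, 619, 644, 649, 669, 739, 758
Drop lowest 2 (523, 532) and highest 2 (739, 758)
Remaining (n=8): Σ = 4957, mean = 4957/8 = 619.625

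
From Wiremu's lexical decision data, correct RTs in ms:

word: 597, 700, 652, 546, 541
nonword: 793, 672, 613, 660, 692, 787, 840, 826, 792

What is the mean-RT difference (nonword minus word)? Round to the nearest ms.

M(word) = 3036/5 = 607.200
M(nonword) = 6675/9 = 741.667
Difference = 741.667 − 607.200 = 134.467 ms

134 ms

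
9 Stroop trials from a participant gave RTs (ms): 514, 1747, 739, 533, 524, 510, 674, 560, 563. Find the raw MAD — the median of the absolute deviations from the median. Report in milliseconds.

46 ms

Sorted: 510, 514, 524, 533, 560, 563, 674, 739, 1747 → median = 560
|x − 560|: 46, 1187, 179, 27, 36, 50, 114, 0, 3
Sorted deviations: 0, 3, 27, 36, 46, 50, 114, 179, 1187 → MAD = 46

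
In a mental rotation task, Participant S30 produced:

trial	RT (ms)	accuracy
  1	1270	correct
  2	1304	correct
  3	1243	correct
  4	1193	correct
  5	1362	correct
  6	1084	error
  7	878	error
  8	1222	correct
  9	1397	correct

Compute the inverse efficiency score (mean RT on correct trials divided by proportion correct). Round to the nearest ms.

1651 ms

Correct trials (n=7): 1270, 1304, 1243, 1193, 1362, 1222, 1397
Mean correct RT = 8991/7 = 1284.4286 ms
Proportion correct = 7/9
IES = 1284.4286 / (7/9) = 1651.408 ms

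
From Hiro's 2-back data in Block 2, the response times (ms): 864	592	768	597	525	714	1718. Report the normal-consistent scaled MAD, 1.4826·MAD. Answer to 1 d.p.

Sorted: 525, 592, 597, 714, 768, 864, 1718 → median = 714
|x − 714| sorted: 0, 54, 117, 122, 150, 189, 1004 → MAD = 122
Robust SD ≈ 1.4826 × 122 = 180.877

180.9 ms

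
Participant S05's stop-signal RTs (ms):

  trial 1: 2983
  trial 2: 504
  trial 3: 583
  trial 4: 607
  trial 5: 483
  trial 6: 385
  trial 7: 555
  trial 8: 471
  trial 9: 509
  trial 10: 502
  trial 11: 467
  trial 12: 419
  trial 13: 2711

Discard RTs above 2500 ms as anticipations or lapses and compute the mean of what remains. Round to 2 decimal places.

Excluded: 2711, 2983
Retained (n=11): Σ = 5485
Mean = 5485/11 = 498.6364

498.64 ms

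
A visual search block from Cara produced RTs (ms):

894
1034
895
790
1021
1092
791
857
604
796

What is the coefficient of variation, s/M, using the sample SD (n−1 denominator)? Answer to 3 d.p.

0.165

n = 10, Σ = 8774, M = 877.4000
Σ(x−M)² = 188676.400; s = √(188676.400/9) = 144.7897
CV = 144.7897 / 877.4000 = 0.16502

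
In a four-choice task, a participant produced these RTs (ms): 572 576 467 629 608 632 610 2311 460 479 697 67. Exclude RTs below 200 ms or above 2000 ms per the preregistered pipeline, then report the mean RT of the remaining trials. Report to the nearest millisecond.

Excluded: 67, 2311
Retained (n=10): Σ = 5730
Mean = 5730/10 = 573.0000

573 ms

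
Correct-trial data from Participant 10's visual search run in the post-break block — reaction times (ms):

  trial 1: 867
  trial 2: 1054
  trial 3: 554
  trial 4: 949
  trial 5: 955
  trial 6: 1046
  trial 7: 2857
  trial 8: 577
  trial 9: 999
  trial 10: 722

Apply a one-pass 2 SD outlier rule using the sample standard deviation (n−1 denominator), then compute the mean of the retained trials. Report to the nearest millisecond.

858 ms

n = 10, ΣRT = 10580, M = 1058.000
Σ(x−M)² = 3897286.00; s = √(3897286.00/9) = 658.052
Cutoffs: 1058.000 ± 2·658.052 → [-258.1, 2374.1]
Outside: 2857 → excluded.
Retained (n=9): Σ = 7723, mean = 7723/9 = 858.111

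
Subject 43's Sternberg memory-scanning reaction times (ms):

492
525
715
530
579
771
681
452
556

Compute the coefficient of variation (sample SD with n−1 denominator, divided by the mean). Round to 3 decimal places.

0.184

n = 9, Σ = 5301, M = 589.0000
Σ(x−M)² = 94408.000; s = √(94408.000/8) = 108.6324
CV = 108.6324 / 589.0000 = 0.18444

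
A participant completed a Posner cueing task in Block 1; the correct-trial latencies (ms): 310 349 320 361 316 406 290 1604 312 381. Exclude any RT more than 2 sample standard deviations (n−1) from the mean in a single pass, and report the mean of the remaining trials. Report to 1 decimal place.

338.3 ms

n = 10, ΣRT = 4649, M = 464.900
Σ(x−M)² = 1453414.90; s = √(1453414.90/9) = 401.859
Cutoffs: 464.900 ± 2·401.859 → [-338.8, 1268.6]
Outside: 1604 → excluded.
Retained (n=9): Σ = 3045, mean = 3045/9 = 338.333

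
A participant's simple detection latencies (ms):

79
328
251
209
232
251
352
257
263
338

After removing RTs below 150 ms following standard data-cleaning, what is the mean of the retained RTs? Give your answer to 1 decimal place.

275.7 ms

Excluded: 79
Retained (n=9): Σ = 2481
Mean = 2481/9 = 275.6667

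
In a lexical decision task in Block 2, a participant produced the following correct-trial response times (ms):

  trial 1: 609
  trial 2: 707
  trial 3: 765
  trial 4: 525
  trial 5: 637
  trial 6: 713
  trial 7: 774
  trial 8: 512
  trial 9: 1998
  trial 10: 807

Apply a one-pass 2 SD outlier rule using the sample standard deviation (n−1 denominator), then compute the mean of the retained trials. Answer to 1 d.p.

n = 10, ΣRT = 8047, M = 804.700
Σ(x−M)² = 1674770.10; s = √(1674770.10/9) = 431.376
Cutoffs: 804.700 ± 2·431.376 → [-58.1, 1667.5]
Outside: 1998 → excluded.
Retained (n=9): Σ = 6049, mean = 6049/9 = 672.111

672.1 ms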